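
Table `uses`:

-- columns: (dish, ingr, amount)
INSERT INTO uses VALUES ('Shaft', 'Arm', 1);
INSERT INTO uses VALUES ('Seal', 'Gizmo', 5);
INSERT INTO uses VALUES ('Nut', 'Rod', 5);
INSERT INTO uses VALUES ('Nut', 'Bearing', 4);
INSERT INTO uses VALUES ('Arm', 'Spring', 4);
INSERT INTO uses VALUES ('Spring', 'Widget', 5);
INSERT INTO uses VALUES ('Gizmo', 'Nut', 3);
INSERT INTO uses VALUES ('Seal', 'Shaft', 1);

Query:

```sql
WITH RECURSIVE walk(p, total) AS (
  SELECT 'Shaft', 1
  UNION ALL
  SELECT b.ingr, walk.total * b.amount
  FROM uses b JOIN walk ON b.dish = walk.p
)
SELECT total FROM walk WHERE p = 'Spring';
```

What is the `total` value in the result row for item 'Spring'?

4

Base: (Shaft, total=1).
Iteration 1: components of {Shaft} -> Arm = 1*1 = 1.
Iteration 2: components of {Arm} -> Spring = 1*4 = 4.
Iteration 3: components of {Spring} -> Widget = 4*5 = 20.
Iteration 4: no further components; recursion stops.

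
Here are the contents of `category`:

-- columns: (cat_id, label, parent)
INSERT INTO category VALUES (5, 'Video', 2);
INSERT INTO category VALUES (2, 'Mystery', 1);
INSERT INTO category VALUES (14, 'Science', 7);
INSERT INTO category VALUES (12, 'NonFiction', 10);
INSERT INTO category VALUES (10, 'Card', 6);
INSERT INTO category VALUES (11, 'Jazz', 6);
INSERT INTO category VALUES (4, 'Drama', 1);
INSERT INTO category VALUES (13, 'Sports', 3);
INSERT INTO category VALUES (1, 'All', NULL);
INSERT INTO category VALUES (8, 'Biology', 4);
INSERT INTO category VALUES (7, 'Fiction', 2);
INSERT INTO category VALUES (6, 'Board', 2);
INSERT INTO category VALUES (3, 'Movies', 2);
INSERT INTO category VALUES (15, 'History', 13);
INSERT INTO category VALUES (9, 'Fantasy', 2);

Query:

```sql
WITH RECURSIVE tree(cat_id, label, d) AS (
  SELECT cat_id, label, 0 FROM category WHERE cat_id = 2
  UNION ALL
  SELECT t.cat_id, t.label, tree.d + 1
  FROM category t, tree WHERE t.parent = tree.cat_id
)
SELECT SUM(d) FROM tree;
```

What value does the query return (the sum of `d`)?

Base: cat_id=2 (Mystery) at d 0.
Iteration 1: rows with parent in {2} -> Movies (id 3, d 1), Video (id 5, d 1), Board (id 6, d 1), Fiction (id 7, d 1), Fantasy (id 9, d 1).
Iteration 2: rows with parent in {3,5,6,7,9} -> Card (id 10, d 2), Jazz (id 11, d 2), Sports (id 13, d 2), Science (id 14, d 2).
Iteration 3: rows with parent in {10,11,13,14} -> NonFiction (id 12, d 3), History (id 15, d 3).
Iteration 4: no rows with parent in {12,15}; recursion stops.
SUM(d) = 0 + 1 + 1 + 1 + 1 + 1 + 2 + 2 + 2 + 2 + 3 + 3 = 19.

19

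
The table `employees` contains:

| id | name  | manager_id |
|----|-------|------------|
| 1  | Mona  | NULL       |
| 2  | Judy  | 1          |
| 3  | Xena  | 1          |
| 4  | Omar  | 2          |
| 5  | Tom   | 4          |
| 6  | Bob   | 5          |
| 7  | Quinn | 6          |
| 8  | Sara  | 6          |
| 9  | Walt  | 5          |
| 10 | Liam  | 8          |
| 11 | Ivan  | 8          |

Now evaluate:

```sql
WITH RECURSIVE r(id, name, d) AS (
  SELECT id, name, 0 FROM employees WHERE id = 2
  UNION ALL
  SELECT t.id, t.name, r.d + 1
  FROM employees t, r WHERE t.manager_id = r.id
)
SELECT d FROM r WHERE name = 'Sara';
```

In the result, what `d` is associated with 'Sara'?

Base: id=2 (Judy) at d 0.
Iteration 1: rows with manager_id in {2} -> Omar (id 4, d 1).
Iteration 2: rows with manager_id in {4} -> Tom (id 5, d 2).
Iteration 3: rows with manager_id in {5} -> Bob (id 6, d 3), Walt (id 9, d 3).
Iteration 4: rows with manager_id in {6,9} -> Quinn (id 7, d 4), Sara (id 8, d 4).
Iteration 5: rows with manager_id in {7,8} -> Liam (id 10, d 5), Ivan (id 11, d 5).
Iteration 6: no rows with manager_id in {10,11}; recursion stops.

4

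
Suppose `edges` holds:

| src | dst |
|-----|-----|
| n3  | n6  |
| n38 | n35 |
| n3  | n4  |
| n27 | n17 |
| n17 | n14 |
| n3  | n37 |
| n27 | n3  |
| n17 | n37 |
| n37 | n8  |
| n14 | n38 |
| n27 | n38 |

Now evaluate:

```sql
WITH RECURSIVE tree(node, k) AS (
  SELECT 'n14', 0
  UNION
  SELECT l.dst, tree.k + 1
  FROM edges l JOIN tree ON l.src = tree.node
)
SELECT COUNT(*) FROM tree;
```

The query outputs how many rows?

3

Base: (n14, k=0).
Iteration 1: edges from {n14} -> (n38, k=1).
Iteration 2: edges from {n38} -> (n35, k=2).
Iteration 3: no outgoing edges from {n35}; recursion stops.
Total rows emitted: 3.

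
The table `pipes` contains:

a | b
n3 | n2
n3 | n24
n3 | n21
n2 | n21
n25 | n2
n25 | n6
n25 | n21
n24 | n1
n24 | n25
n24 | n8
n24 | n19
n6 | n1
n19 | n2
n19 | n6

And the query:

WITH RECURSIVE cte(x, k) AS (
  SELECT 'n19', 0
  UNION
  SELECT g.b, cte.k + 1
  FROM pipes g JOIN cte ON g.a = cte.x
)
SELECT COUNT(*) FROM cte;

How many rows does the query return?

5

Base: (n19, k=0).
Iteration 1: edges from {n19} -> (n2, k=1), (n6, k=1).
Iteration 2: edges from {n2,n6} -> (n1, k=2), (n21, k=2).
Iteration 3: no outgoing edges from {n1,n21}; recursion stops.
Total rows emitted: 5.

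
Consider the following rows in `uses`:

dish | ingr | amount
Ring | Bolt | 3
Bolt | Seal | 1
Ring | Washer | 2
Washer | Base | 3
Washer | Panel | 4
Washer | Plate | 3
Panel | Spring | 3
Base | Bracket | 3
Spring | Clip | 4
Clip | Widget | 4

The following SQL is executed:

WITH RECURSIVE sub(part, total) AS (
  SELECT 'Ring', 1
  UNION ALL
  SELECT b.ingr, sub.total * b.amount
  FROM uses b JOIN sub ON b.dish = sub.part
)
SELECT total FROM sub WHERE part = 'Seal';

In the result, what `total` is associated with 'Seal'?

Base: (Ring, total=1).
Iteration 1: components of {Ring} -> Bolt = 1*3 = 3, Washer = 1*2 = 2.
Iteration 2: components of {Bolt,Washer} -> Base = 2*3 = 6, Panel = 2*4 = 8, Plate = 2*3 = 6, Seal = 3*1 = 3.
Iteration 3: components of {Base,Panel,Plate,Seal} -> Bracket = 6*3 = 18, Spring = 8*3 = 24.
Iteration 4: components of {Bracket,Spring} -> Clip = 24*4 = 96.
Iteration 5: components of {Clip} -> Widget = 96*4 = 384.
Iteration 6: no further components; recursion stops.

3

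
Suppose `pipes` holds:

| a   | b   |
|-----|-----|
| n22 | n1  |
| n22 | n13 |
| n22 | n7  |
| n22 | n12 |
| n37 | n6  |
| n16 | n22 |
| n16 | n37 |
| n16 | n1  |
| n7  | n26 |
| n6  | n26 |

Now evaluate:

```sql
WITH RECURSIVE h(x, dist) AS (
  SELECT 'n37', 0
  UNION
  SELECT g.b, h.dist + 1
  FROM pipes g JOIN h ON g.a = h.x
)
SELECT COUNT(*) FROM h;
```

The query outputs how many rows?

Base: (n37, dist=0).
Iteration 1: edges from {n37} -> (n6, dist=1).
Iteration 2: edges from {n6} -> (n26, dist=2).
Iteration 3: no outgoing edges from {n26}; recursion stops.
Total rows emitted: 3.

3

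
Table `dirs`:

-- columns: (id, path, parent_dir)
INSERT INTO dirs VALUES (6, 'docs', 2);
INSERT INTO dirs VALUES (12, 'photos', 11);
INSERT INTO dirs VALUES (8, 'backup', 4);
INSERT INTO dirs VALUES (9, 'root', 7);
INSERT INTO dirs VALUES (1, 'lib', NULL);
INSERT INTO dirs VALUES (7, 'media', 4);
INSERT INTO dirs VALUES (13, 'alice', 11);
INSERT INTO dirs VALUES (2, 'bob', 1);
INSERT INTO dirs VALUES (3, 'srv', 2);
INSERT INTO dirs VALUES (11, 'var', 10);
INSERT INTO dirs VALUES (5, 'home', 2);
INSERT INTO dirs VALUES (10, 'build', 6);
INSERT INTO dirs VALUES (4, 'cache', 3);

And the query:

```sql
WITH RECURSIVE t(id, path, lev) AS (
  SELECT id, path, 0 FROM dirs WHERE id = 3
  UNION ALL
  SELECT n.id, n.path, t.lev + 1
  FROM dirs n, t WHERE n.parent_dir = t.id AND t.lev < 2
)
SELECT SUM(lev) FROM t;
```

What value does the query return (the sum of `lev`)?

5

Base: id=3 (srv) at lev 0.
Iteration 1: rows with parent_dir in {3} -> cache (id 4, lev 1).
Iteration 2: rows with parent_dir in {4} -> media (id 7, lev 2), backup (id 8, lev 2).
Iteration 3: lev < 2 fails for all current rows; recursion stops.
SUM(lev) = 0 + 1 + 2 + 2 = 5.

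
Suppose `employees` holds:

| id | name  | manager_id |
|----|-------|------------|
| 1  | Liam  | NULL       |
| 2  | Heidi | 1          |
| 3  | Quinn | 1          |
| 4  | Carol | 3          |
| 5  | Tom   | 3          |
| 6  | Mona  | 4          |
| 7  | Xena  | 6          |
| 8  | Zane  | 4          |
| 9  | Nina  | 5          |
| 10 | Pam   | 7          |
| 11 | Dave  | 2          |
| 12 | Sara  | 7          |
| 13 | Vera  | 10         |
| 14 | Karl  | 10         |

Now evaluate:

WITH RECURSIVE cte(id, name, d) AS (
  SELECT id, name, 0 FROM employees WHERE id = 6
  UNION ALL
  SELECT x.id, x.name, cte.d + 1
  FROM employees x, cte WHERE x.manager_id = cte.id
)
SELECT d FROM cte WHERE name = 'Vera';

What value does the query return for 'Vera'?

3

Base: id=6 (Mona) at d 0.
Iteration 1: rows with manager_id in {6} -> Xena (id 7, d 1).
Iteration 2: rows with manager_id in {7} -> Pam (id 10, d 2), Sara (id 12, d 2).
Iteration 3: rows with manager_id in {10,12} -> Vera (id 13, d 3), Karl (id 14, d 3).
Iteration 4: no rows with manager_id in {13,14}; recursion stops.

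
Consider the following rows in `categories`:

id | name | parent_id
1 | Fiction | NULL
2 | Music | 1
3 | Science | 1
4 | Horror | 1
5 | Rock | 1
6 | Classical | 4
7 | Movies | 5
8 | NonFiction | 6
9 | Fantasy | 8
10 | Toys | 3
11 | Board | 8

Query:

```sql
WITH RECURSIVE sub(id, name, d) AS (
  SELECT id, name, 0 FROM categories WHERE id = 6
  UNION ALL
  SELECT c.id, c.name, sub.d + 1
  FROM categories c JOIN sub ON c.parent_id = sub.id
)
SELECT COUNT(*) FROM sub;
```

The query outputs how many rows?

Base: id=6 (Classical) at d 0.
Iteration 1: rows with parent_id in {6} -> NonFiction (id 8, d 1).
Iteration 2: rows with parent_id in {8} -> Fantasy (id 9, d 2), Board (id 11, d 2).
Iteration 3: no rows with parent_id in {9,11}; recursion stops.
Total rows emitted: 4.

4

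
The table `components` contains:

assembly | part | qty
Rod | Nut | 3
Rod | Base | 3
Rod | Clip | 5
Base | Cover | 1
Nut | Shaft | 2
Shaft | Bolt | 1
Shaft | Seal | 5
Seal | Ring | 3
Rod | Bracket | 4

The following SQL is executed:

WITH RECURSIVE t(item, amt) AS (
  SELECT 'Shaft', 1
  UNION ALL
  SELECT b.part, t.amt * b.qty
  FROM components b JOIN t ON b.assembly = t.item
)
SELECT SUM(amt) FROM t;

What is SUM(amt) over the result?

Base: (Shaft, amt=1).
Iteration 1: components of {Shaft} -> Bolt = 1*1 = 1, Seal = 1*5 = 5.
Iteration 2: components of {Bolt,Seal} -> Ring = 5*3 = 15.
Iteration 3: no further components; recursion stops.
SUM(amt) = 1 + 1 + 5 + 15 = 22.

22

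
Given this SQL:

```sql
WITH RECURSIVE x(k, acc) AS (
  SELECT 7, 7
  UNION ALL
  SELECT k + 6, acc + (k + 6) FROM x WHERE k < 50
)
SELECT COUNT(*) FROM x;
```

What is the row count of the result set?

9

Base: k=7, acc=7.
Iteration 1: 7 < 50 holds -> k = 7 + 6 = 13, acc = 7 + 13 = 20.
Iteration 2: 13 < 50 holds -> k = 13 + 6 = 19, acc = 20 + 19 = 39.
Iteration 3: 19 < 50 holds -> k = 19 + 6 = 25, acc = 39 + 25 = 64.
Iteration 4: 25 < 50 holds -> k = 25 + 6 = 31, acc = 64 + 31 = 95.
Iteration 5: 31 < 50 holds -> k = 31 + 6 = 37, acc = 95 + 37 = 132.
Iteration 6: 37 < 50 holds -> k = 37 + 6 = 43, acc = 132 + 43 = 175.
Iteration 7: 43 < 50 holds -> k = 43 + 6 = 49, acc = 175 + 49 = 224.
Iteration 8: 49 < 50 holds -> k = 49 + 6 = 55, acc = 224 + 55 = 279.
Iteration 9: 55 < 50 fails; recursion stops.
Total rows emitted: 9.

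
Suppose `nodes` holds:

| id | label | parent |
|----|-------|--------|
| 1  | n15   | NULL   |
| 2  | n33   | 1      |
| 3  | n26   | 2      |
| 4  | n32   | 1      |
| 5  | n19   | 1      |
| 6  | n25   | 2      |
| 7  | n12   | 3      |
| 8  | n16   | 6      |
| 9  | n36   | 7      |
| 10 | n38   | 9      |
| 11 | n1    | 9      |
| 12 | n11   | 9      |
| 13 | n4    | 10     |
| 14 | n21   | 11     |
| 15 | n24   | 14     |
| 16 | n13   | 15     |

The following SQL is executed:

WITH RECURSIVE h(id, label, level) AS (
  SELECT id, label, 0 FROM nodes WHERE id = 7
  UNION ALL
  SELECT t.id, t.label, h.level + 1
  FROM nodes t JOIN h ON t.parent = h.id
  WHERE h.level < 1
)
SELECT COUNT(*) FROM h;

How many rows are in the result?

Base: id=7 (n12) at level 0.
Iteration 1: rows with parent in {7} -> n36 (id 9, level 1).
Iteration 2: level < 1 fails for all current rows; recursion stops.
Total rows emitted: 2.

2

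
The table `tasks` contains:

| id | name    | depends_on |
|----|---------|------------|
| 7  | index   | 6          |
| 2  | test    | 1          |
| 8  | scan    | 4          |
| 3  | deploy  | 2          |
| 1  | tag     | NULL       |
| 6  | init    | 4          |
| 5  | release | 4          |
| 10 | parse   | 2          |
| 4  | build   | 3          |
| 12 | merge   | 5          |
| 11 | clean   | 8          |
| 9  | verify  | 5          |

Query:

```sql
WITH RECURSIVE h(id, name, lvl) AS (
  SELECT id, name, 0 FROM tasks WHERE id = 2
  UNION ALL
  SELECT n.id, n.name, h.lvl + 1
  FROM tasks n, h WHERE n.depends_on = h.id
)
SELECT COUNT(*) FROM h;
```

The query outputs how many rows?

Base: id=2 (test) at lvl 0.
Iteration 1: rows with depends_on in {2} -> deploy (id 3, lvl 1), parse (id 10, lvl 1).
Iteration 2: rows with depends_on in {3,10} -> build (id 4, lvl 2).
Iteration 3: rows with depends_on in {4} -> release (id 5, lvl 3), init (id 6, lvl 3), scan (id 8, lvl 3).
Iteration 4: rows with depends_on in {5,6,8} -> index (id 7, lvl 4), verify (id 9, lvl 4), clean (id 11, lvl 4), merge (id 12, lvl 4).
Iteration 5: no rows with depends_on in {7,9,11,12}; recursion stops.
Total rows emitted: 11.

11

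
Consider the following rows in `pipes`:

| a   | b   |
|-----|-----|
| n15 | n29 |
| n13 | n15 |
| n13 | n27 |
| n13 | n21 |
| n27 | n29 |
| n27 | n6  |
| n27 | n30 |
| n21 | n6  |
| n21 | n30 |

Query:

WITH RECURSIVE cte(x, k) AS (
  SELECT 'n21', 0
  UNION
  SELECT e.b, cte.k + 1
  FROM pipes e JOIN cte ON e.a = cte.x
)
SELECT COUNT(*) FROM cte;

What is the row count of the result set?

3

Base: (n21, k=0).
Iteration 1: edges from {n21} -> (n30, k=1), (n6, k=1).
Iteration 2: no outgoing edges from {n30,n6}; recursion stops.
Total rows emitted: 3.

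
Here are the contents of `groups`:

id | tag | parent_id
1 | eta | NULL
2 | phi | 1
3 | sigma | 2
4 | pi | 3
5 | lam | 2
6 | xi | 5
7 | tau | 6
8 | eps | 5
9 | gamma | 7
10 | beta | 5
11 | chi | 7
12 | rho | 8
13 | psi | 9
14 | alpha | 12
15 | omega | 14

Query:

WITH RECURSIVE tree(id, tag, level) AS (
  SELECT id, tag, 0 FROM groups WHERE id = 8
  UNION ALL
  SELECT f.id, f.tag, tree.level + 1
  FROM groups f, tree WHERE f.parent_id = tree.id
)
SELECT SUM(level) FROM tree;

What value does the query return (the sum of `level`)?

Base: id=8 (eps) at level 0.
Iteration 1: rows with parent_id in {8} -> rho (id 12, level 1).
Iteration 2: rows with parent_id in {12} -> alpha (id 14, level 2).
Iteration 3: rows with parent_id in {14} -> omega (id 15, level 3).
Iteration 4: no rows with parent_id in {15}; recursion stops.
SUM(level) = 0 + 1 + 2 + 3 = 6.

6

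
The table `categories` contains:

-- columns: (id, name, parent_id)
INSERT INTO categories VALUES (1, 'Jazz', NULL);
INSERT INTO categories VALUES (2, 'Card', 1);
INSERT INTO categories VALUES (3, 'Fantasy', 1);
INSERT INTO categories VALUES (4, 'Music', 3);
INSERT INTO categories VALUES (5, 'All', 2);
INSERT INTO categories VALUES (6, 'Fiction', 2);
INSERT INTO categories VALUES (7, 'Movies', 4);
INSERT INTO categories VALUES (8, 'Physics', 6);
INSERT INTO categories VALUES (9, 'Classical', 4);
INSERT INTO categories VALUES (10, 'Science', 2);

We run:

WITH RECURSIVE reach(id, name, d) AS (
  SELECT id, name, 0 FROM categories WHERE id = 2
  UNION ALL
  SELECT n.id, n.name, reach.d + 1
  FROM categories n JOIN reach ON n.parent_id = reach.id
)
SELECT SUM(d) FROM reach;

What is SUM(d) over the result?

5

Base: id=2 (Card) at d 0.
Iteration 1: rows with parent_id in {2} -> All (id 5, d 1), Fiction (id 6, d 1), Science (id 10, d 1).
Iteration 2: rows with parent_id in {5,6,10} -> Physics (id 8, d 2).
Iteration 3: no rows with parent_id in {8}; recursion stops.
SUM(d) = 0 + 1 + 1 + 1 + 2 = 5.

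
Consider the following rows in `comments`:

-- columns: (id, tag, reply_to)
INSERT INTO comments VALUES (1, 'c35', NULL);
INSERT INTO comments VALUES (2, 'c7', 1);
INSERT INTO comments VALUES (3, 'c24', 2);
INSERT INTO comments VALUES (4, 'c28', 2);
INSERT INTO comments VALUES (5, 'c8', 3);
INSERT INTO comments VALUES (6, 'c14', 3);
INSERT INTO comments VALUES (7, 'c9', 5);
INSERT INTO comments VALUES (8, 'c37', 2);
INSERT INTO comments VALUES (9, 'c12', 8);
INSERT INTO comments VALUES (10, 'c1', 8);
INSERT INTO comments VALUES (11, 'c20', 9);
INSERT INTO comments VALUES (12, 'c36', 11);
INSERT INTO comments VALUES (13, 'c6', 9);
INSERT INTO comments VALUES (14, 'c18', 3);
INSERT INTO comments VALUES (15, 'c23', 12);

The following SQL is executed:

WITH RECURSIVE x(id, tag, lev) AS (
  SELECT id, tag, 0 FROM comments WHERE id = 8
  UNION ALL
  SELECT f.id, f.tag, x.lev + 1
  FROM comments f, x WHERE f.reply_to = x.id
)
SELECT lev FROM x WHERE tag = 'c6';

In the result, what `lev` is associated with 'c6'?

2

Base: id=8 (c37) at lev 0.
Iteration 1: rows with reply_to in {8} -> c12 (id 9, lev 1), c1 (id 10, lev 1).
Iteration 2: rows with reply_to in {9,10} -> c20 (id 11, lev 2), c6 (id 13, lev 2).
Iteration 3: rows with reply_to in {11,13} -> c36 (id 12, lev 3).
Iteration 4: rows with reply_to in {12} -> c23 (id 15, lev 4).
Iteration 5: no rows with reply_to in {15}; recursion stops.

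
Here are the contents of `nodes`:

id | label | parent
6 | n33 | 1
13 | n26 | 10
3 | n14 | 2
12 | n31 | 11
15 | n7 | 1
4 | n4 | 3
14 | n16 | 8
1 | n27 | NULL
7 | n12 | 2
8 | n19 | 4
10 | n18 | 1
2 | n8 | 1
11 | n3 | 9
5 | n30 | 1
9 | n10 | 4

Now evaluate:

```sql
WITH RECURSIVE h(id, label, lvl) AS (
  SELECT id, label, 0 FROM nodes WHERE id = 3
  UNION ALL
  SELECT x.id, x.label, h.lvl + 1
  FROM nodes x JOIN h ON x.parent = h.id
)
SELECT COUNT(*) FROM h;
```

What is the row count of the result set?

Base: id=3 (n14) at lvl 0.
Iteration 1: rows with parent in {3} -> n4 (id 4, lvl 1).
Iteration 2: rows with parent in {4} -> n19 (id 8, lvl 2), n10 (id 9, lvl 2).
Iteration 3: rows with parent in {8,9} -> n3 (id 11, lvl 3), n16 (id 14, lvl 3).
Iteration 4: rows with parent in {11,14} -> n31 (id 12, lvl 4).
Iteration 5: no rows with parent in {12}; recursion stops.
Total rows emitted: 7.

7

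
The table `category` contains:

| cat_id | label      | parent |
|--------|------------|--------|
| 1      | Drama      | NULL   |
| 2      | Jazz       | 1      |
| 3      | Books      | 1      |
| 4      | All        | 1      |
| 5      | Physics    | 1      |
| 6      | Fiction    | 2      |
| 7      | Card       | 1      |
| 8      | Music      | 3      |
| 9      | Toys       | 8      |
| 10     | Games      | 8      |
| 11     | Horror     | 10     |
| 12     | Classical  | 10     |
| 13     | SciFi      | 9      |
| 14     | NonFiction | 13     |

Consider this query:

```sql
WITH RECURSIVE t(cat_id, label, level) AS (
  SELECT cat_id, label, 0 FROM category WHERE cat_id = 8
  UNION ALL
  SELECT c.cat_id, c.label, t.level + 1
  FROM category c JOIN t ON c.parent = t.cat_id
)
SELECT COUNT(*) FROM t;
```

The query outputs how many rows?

Base: cat_id=8 (Music) at level 0.
Iteration 1: rows with parent in {8} -> Toys (id 9, level 1), Games (id 10, level 1).
Iteration 2: rows with parent in {9,10} -> Horror (id 11, level 2), Classical (id 12, level 2), SciFi (id 13, level 2).
Iteration 3: rows with parent in {11,12,13} -> NonFiction (id 14, level 3).
Iteration 4: no rows with parent in {14}; recursion stops.
Total rows emitted: 7.

7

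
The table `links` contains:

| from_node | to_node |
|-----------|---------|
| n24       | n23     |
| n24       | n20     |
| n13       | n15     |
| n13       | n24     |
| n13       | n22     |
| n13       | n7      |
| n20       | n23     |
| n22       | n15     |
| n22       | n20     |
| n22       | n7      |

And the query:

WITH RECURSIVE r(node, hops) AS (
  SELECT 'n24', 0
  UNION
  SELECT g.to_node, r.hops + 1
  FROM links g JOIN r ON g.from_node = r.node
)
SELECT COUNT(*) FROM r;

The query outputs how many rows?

4

Base: (n24, hops=0).
Iteration 1: edges from {n24} -> (n20, hops=1), (n23, hops=1).
Iteration 2: edges from {n20,n23} -> (n23, hops=2).
Iteration 3: no outgoing edges from {n23}; recursion stops.
Total rows emitted: 4.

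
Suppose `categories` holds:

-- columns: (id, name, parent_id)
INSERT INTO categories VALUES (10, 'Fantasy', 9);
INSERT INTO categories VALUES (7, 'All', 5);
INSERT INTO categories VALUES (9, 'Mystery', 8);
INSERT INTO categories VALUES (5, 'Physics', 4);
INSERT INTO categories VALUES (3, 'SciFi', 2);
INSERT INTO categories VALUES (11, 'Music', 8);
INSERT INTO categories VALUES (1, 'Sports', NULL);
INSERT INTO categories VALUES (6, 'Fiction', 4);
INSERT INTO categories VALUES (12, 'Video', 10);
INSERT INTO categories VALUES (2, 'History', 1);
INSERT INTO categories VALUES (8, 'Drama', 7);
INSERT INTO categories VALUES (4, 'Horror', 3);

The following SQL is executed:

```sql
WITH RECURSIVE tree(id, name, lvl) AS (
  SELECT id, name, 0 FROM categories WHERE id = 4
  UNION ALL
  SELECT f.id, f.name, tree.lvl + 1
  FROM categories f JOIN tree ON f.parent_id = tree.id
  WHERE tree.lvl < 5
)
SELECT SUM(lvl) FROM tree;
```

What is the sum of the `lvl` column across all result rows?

Base: id=4 (Horror) at lvl 0.
Iteration 1: rows with parent_id in {4} -> Physics (id 5, lvl 1), Fiction (id 6, lvl 1).
Iteration 2: rows with parent_id in {5,6} -> All (id 7, lvl 2).
Iteration 3: rows with parent_id in {7} -> Drama (id 8, lvl 3).
Iteration 4: rows with parent_id in {8} -> Mystery (id 9, lvl 4), Music (id 11, lvl 4).
Iteration 5: rows with parent_id in {9,11} -> Fantasy (id 10, lvl 5).
Iteration 6: lvl < 5 fails for all current rows; recursion stops.
SUM(lvl) = 0 + 1 + 1 + 2 + 3 + 4 + 4 + 5 = 20.

20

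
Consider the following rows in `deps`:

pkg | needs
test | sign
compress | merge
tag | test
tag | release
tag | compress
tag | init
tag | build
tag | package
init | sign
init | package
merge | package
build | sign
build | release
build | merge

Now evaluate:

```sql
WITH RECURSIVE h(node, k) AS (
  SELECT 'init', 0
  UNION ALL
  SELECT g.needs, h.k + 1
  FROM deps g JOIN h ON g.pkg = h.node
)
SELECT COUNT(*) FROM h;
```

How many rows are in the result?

3

Base: (init, k=0).
Iteration 1: edges from {init} -> (package, k=1), (sign, k=1).
Iteration 2: no outgoing edges from {package,sign}; recursion stops.
Total rows emitted: 3.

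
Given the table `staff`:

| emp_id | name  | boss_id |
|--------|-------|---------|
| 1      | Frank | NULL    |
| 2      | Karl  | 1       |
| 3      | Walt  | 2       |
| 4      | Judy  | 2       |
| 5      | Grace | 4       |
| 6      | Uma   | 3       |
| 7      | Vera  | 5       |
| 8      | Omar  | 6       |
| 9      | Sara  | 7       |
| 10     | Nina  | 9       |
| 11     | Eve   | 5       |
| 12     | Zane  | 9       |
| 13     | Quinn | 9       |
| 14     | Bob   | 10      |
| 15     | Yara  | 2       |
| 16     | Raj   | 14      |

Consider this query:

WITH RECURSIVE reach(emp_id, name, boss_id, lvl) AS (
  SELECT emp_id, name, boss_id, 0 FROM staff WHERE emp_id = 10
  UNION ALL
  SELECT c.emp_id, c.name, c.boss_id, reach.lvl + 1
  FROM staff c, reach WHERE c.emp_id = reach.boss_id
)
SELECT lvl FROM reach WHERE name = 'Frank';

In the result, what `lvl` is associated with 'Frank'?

6

Base: emp_id=10 (Nina), boss_id=9, lvl 0.
Iteration 1: join on emp_id=9 -> Sara (id 9, boss_id=7, lvl 1).
Iteration 2: join on emp_id=7 -> Vera (id 7, boss_id=5, lvl 2).
Iteration 3: join on emp_id=5 -> Grace (id 5, boss_id=4, lvl 3).
Iteration 4: join on emp_id=4 -> Judy (id 4, boss_id=2, lvl 4).
Iteration 5: join on emp_id=2 -> Karl (id 2, boss_id=1, lvl 5).
Iteration 6: join on emp_id=1 -> Frank (id 1, boss_id=NULL, lvl 6).
Iteration 7: boss_id is NULL; no match; recursion stops.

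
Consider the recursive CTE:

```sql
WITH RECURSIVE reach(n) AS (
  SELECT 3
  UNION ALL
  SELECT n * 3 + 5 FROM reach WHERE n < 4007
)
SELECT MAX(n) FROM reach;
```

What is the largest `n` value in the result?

Base: n=3.
Iteration 1: 3 < 4007 holds -> n = 3 * 3 + 5 = 14.
Iteration 2: 14 < 4007 holds -> n = 14 * 3 + 5 = 47.
Iteration 3: 47 < 4007 holds -> n = 47 * 3 + 5 = 146.
Iteration 4: 146 < 4007 holds -> n = 146 * 3 + 5 = 443.
Iteration 5: 443 < 4007 holds -> n = 443 * 3 + 5 = 1334.
Iteration 6: 1334 < 4007 holds -> n = 1334 * 3 + 5 = 4007.
Iteration 7: 4007 < 4007 fails; recursion stops.
n values: 3, 14, 47, 146, 443, 1334, 4007; the maximum is 4007.

4007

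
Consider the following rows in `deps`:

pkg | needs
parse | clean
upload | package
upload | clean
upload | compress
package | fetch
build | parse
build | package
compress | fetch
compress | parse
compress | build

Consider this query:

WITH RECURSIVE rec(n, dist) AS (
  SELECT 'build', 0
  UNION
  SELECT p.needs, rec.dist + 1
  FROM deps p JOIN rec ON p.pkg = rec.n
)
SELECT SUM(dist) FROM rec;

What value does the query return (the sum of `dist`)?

6

Base: (build, dist=0).
Iteration 1: edges from {build} -> (package, dist=1), (parse, dist=1).
Iteration 2: edges from {package,parse} -> (clean, dist=2), (fetch, dist=2).
Iteration 3: no outgoing edges from {clean,fetch}; recursion stops.
SUM(dist) = 0 + 1 + 1 + 2 + 2 = 6.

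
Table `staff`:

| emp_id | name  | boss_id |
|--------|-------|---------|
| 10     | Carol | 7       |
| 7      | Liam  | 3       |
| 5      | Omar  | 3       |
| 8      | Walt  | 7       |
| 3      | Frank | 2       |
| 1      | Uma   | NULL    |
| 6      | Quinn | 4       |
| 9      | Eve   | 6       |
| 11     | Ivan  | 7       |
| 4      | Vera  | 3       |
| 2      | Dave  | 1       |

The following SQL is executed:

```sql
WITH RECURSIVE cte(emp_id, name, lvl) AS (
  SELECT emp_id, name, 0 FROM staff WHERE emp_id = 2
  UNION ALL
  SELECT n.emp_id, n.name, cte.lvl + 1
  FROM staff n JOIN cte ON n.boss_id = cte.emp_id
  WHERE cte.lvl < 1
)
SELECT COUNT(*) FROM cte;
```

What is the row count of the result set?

2

Base: emp_id=2 (Dave) at lvl 0.
Iteration 1: rows with boss_id in {2} -> Frank (id 3, lvl 1).
Iteration 2: lvl < 1 fails for all current rows; recursion stops.
Total rows emitted: 2.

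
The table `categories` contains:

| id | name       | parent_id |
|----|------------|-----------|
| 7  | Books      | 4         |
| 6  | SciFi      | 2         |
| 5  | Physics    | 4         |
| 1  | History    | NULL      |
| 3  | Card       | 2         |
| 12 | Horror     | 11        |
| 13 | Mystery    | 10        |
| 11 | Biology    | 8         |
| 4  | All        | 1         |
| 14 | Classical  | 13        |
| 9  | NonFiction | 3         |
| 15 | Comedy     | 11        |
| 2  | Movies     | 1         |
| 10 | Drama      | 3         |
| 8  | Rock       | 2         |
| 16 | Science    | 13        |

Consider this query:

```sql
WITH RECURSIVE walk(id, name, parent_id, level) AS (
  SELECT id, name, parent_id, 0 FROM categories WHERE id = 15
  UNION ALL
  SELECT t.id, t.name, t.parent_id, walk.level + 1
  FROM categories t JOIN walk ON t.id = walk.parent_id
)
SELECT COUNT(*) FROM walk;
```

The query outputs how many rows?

Base: id=15 (Comedy), parent_id=11, level 0.
Iteration 1: join on id=11 -> Biology (id 11, parent_id=8, level 1).
Iteration 2: join on id=8 -> Rock (id 8, parent_id=2, level 2).
Iteration 3: join on id=2 -> Movies (id 2, parent_id=1, level 3).
Iteration 4: join on id=1 -> History (id 1, parent_id=NULL, level 4).
Iteration 5: parent_id is NULL; no match; recursion stops.
Total rows emitted: 5.

5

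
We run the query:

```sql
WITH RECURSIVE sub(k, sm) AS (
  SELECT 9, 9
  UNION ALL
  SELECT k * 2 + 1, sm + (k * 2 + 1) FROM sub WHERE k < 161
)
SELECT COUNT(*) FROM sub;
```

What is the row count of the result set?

Base: k=9, sm=9.
Iteration 1: 9 < 161 holds -> k = 9 * 2 + 1 = 19, sm = 9 + 19 = 28.
Iteration 2: 19 < 161 holds -> k = 19 * 2 + 1 = 39, sm = 28 + 39 = 67.
Iteration 3: 39 < 161 holds -> k = 39 * 2 + 1 = 79, sm = 67 + 79 = 146.
Iteration 4: 79 < 161 holds -> k = 79 * 2 + 1 = 159, sm = 146 + 159 = 305.
Iteration 5: 159 < 161 holds -> k = 159 * 2 + 1 = 319, sm = 305 + 319 = 624.
Iteration 6: 319 < 161 fails; recursion stops.
Total rows emitted: 6.

6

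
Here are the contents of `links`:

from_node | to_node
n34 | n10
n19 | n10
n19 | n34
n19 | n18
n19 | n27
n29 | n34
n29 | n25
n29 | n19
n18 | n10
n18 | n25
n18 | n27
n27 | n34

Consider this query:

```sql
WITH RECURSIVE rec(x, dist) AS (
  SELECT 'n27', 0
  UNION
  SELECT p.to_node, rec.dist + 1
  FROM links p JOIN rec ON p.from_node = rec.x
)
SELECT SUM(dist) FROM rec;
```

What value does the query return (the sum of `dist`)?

Base: (n27, dist=0).
Iteration 1: edges from {n27} -> (n34, dist=1).
Iteration 2: edges from {n34} -> (n10, dist=2).
Iteration 3: no outgoing edges from {n10}; recursion stops.
SUM(dist) = 0 + 1 + 2 = 3.

3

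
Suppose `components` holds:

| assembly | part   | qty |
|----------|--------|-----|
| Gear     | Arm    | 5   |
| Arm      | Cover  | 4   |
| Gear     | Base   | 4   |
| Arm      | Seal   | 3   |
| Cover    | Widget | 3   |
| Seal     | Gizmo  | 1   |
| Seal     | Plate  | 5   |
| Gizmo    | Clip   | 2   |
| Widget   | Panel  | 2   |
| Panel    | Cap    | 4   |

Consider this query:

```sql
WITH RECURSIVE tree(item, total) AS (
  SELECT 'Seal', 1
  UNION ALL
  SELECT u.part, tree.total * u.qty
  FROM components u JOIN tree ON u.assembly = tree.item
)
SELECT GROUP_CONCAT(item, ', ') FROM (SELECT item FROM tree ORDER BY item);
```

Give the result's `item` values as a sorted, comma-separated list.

Base: (Seal, total=1).
Iteration 1: components of {Seal} -> Gizmo = 1*1 = 1, Plate = 1*5 = 5.
Iteration 2: components of {Gizmo,Plate} -> Clip = 1*2 = 2.
Iteration 3: no further components; recursion stops.

Clip, Gizmo, Plate, Seal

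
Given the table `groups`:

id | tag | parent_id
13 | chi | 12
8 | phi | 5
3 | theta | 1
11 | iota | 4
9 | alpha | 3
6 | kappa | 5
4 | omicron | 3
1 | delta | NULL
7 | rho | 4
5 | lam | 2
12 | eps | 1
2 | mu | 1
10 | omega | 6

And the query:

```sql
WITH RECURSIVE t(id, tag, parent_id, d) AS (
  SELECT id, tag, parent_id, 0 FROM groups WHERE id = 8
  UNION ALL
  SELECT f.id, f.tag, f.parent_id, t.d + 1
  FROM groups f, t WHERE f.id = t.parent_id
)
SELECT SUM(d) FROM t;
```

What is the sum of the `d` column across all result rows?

Base: id=8 (phi), parent_id=5, d 0.
Iteration 1: join on id=5 -> lam (id 5, parent_id=2, d 1).
Iteration 2: join on id=2 -> mu (id 2, parent_id=1, d 2).
Iteration 3: join on id=1 -> delta (id 1, parent_id=NULL, d 3).
Iteration 4: parent_id is NULL; no match; recursion stops.
SUM(d) = 0 + 1 + 2 + 3 = 6.

6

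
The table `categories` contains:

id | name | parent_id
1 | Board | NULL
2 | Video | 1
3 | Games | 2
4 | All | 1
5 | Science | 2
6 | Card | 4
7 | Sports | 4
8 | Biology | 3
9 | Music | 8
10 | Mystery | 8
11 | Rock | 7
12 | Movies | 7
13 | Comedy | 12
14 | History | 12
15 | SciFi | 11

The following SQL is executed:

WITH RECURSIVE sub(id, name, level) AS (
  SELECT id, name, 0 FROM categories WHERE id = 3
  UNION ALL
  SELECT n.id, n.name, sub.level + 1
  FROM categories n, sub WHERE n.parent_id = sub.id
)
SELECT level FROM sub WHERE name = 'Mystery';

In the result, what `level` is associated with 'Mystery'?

2

Base: id=3 (Games) at level 0.
Iteration 1: rows with parent_id in {3} -> Biology (id 8, level 1).
Iteration 2: rows with parent_id in {8} -> Music (id 9, level 2), Mystery (id 10, level 2).
Iteration 3: no rows with parent_id in {9,10}; recursion stops.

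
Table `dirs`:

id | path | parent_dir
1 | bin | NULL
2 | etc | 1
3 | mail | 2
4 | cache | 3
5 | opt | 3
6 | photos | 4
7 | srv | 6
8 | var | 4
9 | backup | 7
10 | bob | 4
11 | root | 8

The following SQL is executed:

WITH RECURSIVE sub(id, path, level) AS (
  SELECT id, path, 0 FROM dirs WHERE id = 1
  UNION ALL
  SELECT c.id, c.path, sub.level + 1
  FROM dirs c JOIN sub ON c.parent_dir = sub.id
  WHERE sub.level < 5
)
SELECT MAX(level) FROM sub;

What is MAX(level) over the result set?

5

Base: id=1 (bin) at level 0.
Iteration 1: rows with parent_dir in {1} -> etc (id 2, level 1).
Iteration 2: rows with parent_dir in {2} -> mail (id 3, level 2).
Iteration 3: rows with parent_dir in {3} -> cache (id 4, level 3), opt (id 5, level 3).
Iteration 4: rows with parent_dir in {4,5} -> photos (id 6, level 4), var (id 8, level 4), bob (id 10, level 4).
Iteration 5: rows with parent_dir in {6,8,10} -> srv (id 7, level 5), root (id 11, level 5).
Iteration 6: level < 5 fails for all current rows; recursion stops.
level values: 0, 1, 2, 3, 3, 4, 4, 4, 5, 5; the maximum is 5.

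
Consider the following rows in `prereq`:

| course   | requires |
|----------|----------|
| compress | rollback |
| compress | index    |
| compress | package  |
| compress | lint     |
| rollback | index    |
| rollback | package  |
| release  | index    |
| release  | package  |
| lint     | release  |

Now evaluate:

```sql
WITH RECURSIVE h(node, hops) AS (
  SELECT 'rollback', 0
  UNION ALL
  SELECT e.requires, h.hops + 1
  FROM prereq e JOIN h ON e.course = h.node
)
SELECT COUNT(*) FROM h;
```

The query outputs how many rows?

3

Base: (rollback, hops=0).
Iteration 1: edges from {rollback} -> (index, hops=1), (package, hops=1).
Iteration 2: no outgoing edges from {index,package}; recursion stops.
Total rows emitted: 3.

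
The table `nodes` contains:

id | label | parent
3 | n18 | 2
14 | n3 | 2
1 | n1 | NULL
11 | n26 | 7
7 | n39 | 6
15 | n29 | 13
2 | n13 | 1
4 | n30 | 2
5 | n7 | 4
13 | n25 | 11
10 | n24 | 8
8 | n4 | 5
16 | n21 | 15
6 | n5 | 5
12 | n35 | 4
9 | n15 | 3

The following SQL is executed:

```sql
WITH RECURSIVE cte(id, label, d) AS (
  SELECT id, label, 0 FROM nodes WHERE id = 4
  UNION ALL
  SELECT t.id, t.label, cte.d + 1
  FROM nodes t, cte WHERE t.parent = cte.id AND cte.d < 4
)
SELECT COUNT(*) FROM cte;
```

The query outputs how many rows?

8

Base: id=4 (n30) at d 0.
Iteration 1: rows with parent in {4} -> n7 (id 5, d 1), n35 (id 12, d 1).
Iteration 2: rows with parent in {5,12} -> n5 (id 6, d 2), n4 (id 8, d 2).
Iteration 3: rows with parent in {6,8} -> n39 (id 7, d 3), n24 (id 10, d 3).
Iteration 4: rows with parent in {7,10} -> n26 (id 11, d 4).
Iteration 5: d < 4 fails for all current rows; recursion stops.
Total rows emitted: 8.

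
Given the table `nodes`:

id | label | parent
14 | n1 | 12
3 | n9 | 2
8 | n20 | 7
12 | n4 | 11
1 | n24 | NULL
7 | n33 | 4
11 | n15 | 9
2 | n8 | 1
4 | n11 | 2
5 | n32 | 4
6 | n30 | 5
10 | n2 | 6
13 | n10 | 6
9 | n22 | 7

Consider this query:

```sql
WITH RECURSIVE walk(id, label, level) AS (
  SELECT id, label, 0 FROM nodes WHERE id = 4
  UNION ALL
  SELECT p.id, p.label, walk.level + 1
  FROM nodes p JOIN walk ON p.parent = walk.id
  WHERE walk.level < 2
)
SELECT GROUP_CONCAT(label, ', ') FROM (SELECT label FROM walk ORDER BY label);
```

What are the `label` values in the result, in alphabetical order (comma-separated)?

Base: id=4 (n11) at level 0.
Iteration 1: rows with parent in {4} -> n32 (id 5, level 1), n33 (id 7, level 1).
Iteration 2: rows with parent in {5,7} -> n30 (id 6, level 2), n20 (id 8, level 2), n22 (id 9, level 2).
Iteration 3: level < 2 fails for all current rows; recursion stops.

n11, n20, n22, n30, n32, n33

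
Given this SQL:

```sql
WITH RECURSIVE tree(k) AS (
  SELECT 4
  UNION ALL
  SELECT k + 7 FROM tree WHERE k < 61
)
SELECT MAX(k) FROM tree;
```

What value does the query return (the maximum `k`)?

Base: k=4.
Iteration 1: 4 < 61 holds -> k = 4 + 7 = 11.
Iteration 2: 11 < 61 holds -> k = 11 + 7 = 18.
Iteration 3: 18 < 61 holds -> k = 18 + 7 = 25.
Iteration 4: 25 < 61 holds -> k = 25 + 7 = 32.
Iteration 5: 32 < 61 holds -> k = 32 + 7 = 39.
Iteration 6: 39 < 61 holds -> k = 39 + 7 = 46.
Iteration 7: 46 < 61 holds -> k = 46 + 7 = 53.
Iteration 8: 53 < 61 holds -> k = 53 + 7 = 60.
Iteration 9: 60 < 61 holds -> k = 60 + 7 = 67.
Iteration 10: 67 < 61 fails; recursion stops.
k values: 4, 11, 18, 25, 32, 39, 46, 53, 60, 67; the maximum is 67.

67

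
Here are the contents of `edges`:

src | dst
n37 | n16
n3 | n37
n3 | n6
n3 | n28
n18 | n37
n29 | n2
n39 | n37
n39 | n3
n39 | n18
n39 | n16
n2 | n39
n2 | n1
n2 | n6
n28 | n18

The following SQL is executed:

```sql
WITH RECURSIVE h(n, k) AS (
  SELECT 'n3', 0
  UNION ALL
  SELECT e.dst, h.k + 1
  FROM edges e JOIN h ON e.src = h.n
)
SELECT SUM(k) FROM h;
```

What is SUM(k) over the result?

14

Base: (n3, k=0).
Iteration 1: edges from {n3} -> (n28, k=1), (n37, k=1), (n6, k=1).
Iteration 2: edges from {n28,n37,n6} -> (n16, k=2), (n18, k=2).
Iteration 3: edges from {n16,n18} -> (n37, k=3).
Iteration 4: edges from {n37} -> (n16, k=4).
Iteration 5: no outgoing edges from {n16}; recursion stops.
SUM(k) = 0 + 1 + 1 + 1 + 2 + 2 + 3 + 4 = 14.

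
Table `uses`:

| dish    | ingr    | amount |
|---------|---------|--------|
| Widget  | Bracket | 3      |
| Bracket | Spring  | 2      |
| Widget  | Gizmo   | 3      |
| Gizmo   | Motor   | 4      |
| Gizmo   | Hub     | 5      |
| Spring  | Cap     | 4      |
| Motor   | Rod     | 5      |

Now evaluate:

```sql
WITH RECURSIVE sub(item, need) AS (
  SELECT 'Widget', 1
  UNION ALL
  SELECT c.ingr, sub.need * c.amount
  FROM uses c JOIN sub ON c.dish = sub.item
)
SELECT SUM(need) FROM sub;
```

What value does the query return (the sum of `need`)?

124

Base: (Widget, need=1).
Iteration 1: components of {Widget} -> Bracket = 1*3 = 3, Gizmo = 1*3 = 3.
Iteration 2: components of {Bracket,Gizmo} -> Hub = 3*5 = 15, Motor = 3*4 = 12, Spring = 3*2 = 6.
Iteration 3: components of {Hub,Motor,Spring} -> Cap = 6*4 = 24, Rod = 12*5 = 60.
Iteration 4: no further components; recursion stops.
SUM(need) = 1 + 3 + 3 + 6 + 12 + 15 + 24 + 60 = 124.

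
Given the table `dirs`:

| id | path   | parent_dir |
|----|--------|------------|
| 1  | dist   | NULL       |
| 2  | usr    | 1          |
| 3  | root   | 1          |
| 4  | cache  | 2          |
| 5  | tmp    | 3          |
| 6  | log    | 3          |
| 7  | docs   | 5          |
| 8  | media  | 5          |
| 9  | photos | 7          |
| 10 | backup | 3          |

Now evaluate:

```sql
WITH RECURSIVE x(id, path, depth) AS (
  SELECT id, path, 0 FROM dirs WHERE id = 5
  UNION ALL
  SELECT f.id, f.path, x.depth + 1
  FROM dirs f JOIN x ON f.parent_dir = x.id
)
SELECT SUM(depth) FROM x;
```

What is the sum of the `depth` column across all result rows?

Base: id=5 (tmp) at depth 0.
Iteration 1: rows with parent_dir in {5} -> docs (id 7, depth 1), media (id 8, depth 1).
Iteration 2: rows with parent_dir in {7,8} -> photos (id 9, depth 2).
Iteration 3: no rows with parent_dir in {9}; recursion stops.
SUM(depth) = 0 + 1 + 1 + 2 = 4.

4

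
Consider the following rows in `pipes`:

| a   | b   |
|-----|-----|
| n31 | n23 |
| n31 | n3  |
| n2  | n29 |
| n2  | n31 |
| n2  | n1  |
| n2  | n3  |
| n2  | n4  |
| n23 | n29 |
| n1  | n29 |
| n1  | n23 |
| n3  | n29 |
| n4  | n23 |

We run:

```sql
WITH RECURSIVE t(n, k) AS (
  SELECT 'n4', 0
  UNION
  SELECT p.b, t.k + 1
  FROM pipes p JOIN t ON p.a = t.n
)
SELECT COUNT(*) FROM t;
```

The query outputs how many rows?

3

Base: (n4, k=0).
Iteration 1: edges from {n4} -> (n23, k=1).
Iteration 2: edges from {n23} -> (n29, k=2).
Iteration 3: no outgoing edges from {n29}; recursion stops.
Total rows emitted: 3.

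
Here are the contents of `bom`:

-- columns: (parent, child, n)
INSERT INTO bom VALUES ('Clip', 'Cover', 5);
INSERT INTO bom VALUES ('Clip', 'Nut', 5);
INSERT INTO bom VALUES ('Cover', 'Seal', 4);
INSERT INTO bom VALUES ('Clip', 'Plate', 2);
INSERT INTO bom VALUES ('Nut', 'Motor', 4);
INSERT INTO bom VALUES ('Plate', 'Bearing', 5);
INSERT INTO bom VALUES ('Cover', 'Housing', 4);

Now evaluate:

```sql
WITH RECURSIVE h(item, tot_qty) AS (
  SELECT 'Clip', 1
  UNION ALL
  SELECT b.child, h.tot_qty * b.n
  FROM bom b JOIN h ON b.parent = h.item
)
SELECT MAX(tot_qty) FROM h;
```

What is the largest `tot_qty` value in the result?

Base: (Clip, tot_qty=1).
Iteration 1: components of {Clip} -> Cover = 1*5 = 5, Nut = 1*5 = 5, Plate = 1*2 = 2.
Iteration 2: components of {Cover,Nut,Plate} -> Bearing = 2*5 = 10, Housing = 5*4 = 20, Motor = 5*4 = 20, Seal = 5*4 = 20.
Iteration 3: no further components; recursion stops.
tot_qty values: 1, 5, 5, 2, 20, 20, 20, 10; the maximum is 20.

20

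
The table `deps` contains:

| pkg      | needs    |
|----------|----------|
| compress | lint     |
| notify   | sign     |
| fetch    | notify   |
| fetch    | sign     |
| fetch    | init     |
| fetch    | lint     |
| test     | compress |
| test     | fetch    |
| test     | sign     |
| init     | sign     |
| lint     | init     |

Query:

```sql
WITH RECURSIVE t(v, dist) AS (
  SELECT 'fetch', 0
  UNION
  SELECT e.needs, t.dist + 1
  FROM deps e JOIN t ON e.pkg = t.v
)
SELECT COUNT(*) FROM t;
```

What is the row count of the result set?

8

Base: (fetch, dist=0).
Iteration 1: edges from {fetch} -> (init, dist=1), (lint, dist=1), (notify, dist=1), (sign, dist=1).
Iteration 2: edges from {init,lint,notify,sign} -> (init, dist=2), (sign, dist=2). [UNION drops 1 duplicate row(s)]
Iteration 3: edges from {init,sign} -> (sign, dist=3).
Iteration 4: no outgoing edges from {sign}; recursion stops.
Total rows emitted: 8.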